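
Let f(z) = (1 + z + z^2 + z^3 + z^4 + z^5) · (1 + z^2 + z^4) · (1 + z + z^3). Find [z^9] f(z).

(1 + z + z^2 + z^3 + z^4 + z^5) has coefficients 1,1,1,1,1,1 for degrees 0…5.
(1 + z^2 + z^4) has coefficients 1,0,1,0,1,0,0,0,0,0 for degrees 0…9.
Finally multiplying by (1 + z + z^3), the product of all factors after the first has coefficients 1,1,1,2,1,2,0,1,0,0 for degrees 0…9.
[z^9] = 1·0 + 1·0 + 1·1 + 1·0 + 1·2 + 1·1 = 4.

4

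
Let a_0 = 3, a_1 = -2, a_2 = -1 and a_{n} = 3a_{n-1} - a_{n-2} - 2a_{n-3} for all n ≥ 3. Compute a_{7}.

-190

The ordinary generating function has denominator 1 - 3y + y^2 + 2y^3.
Iterating the recurrence: a_0,…,a_{7} = 3, -2, -1, -7, -16, -39, -87, -190.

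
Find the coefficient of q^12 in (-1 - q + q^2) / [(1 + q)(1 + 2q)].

The denominator gives the recurrence a_n = −3a_(n−1) − 2a_(n−2) for n ≥ 3; the numerator fixes a_0 = -1, a_1 = 2, a_2 = -3.
Iterating: -1, 2, -3, 5, -9, 17, -33, 65, -129, 257, -513, 1025, -2049, so a_12 = -2049.

-2049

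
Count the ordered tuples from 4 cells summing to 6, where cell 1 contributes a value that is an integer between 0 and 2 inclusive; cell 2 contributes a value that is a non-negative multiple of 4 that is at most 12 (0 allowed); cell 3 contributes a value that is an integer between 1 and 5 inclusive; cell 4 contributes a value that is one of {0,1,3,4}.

The generating function for the choices is (1 + z + z^2)·(1 + z^4 + z^8 + z^12)·(z + z^2 + z^3 + z^4 + z^5)·(1 + z + z^3 + z^4); the count is [z^6].
(1 + z + z^2) has coefficients 1,1,1 for degrees 0…2.
(1 + z^4 + z^8 + z^12) has coefficients 1,0,0,0,1,0,0 for degrees 0…6.
Multiplying by (z + z^2 + z^3 + z^4 + z^5) gives running coefficients 0,1,1,1,1,2,1 for degrees 0…6.
Finally multiplying by (1 + z + z^3 + z^4), the product of all factors after the first has coefficients 0,1,2,2,3,5,5 for degrees 0…6.
[z^6] = 1·5 + 1·5 + 1·3 = 13.

13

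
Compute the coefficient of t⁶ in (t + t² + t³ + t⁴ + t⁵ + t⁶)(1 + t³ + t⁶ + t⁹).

2

(t + t² + t³ + t⁴ + t⁵ + t⁶) has coefficients 0,1,1,1,1,1,1 for degrees 0…6.
(1 + t³ + t⁶ + t⁹) has coefficients 1,0,0,1,0,0,1 for degrees 0…6.
[t⁶] = 1·0 + 1·0 + 1·1 + 1·0 + 1·0 + 1·1 = 2.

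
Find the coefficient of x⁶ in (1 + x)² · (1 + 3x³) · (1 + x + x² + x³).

12

(1 + x)² has coefficients 1,2,1 for degrees 0…2.
(1 + 3x³) has coefficients 1,0,0,3,0,0,0 for degrees 0…6.
Finally multiplying by (1 + x + x² + x³), the product of all factors after the first has coefficients 1,1,1,4,3,3,3 for degrees 0…6.
[x⁶] = 1·3 + 2·3 + 1·3 = 12.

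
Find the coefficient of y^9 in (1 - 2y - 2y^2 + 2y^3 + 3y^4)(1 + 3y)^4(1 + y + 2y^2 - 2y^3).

(1 - 2y - 2y^2 + 2y^3 + 3y^4) has coefficients 1,-2,-2,2,3 for degrees 0…4.
(1 + 3y)^4 has coefficients 1,12,54,108,81,0,0,0,0,0 for degrees 0…9.
Finally multiplying by (1 + y + 2y^2 - 2y^3), the product of all factors after the first has coefficients 1,13,68,184,273,189,-54,-162,0,0 for degrees 0…9.
[y^9] = 1·0 − 2·0 − 2·(-162) + 2·(-54) + 3·189 = 783.

783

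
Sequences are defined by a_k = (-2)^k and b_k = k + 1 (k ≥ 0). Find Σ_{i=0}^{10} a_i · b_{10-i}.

459

This is [x^10] in the product of the two ordinary generating functions.
Σ = 1·11 − 2·10 + 4·9 − 8·8 + 16·7 − 32·6 + 64·5 − 128·4 + 256·3 − 512·2 + 1024·1 = 459.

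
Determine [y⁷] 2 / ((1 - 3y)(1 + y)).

3280

Partial fractions give a closed form: a_n = (3/2)·3^n + (1/2)·(-1)^n.
At n = 7: a_7 = 3280.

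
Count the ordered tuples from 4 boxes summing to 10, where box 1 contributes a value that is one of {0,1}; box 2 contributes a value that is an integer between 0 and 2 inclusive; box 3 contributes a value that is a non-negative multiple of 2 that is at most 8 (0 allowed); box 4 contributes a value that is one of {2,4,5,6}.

12

The generating function for the choices is (1 + z)·(1 + z + z^2)·(1 + z^2 + z^4 + z^6 + z^8)·(z^2 + z^4 + z^5 + z^6); the count is [z^10].
(1 + z) has coefficients 1,1 for degrees 0…1.
(1 + z + z^2) has coefficients 1,1,1,0,0,0,0,0,0,0,0 for degrees 0…10.
Multiplying by (1 + z^2 + z^4 + z^6 + z^8) gives running coefficients 1,1,2,1,2,1,2,1,2,1,1 for degrees 0…10.
Finally multiplying by (z^2 + z^4 + z^5 + z^6), the product of all factors after the first has coefficients 0,0,1,1,3,3,6,5,7,5,7 for degrees 0…10.
[z^10] = 1·7 + 1·5 = 12.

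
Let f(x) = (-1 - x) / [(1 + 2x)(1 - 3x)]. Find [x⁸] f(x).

-5300

Partial fractions give a closed form: a_n = (-1/5)·(-2)^n + (-4/5)·3^n.
At n = 8: a_8 = -5300.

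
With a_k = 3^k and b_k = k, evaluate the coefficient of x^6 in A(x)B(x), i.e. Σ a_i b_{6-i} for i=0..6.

543

The convolution is the x^6 coefficient of A(x)B(x).
Σ = 1·6 + 3·5 + 9·4 + 27·3 + 81·2 + 243·1 + 729·0 = 543.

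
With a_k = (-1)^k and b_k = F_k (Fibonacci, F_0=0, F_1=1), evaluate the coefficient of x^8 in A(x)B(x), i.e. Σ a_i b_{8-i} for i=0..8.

This is [x^8] in the product of the two ordinary generating functions.
Σ = 1·21 − 1·13 + 1·8 − 1·5 + 1·3 − 1·2 + 1·1 − 1·1 + 1·0 = 12.

12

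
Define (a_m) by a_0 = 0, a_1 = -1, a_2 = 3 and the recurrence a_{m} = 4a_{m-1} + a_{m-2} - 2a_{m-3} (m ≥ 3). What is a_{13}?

16881609

The ordinary generating function has denominator 1 - 4t - t^2 + 2t^3.
Iterating the recurrence: a_0,…,a_{13} = 0, -1, 3, 11, 49, 201, 831, 3427, 14137, 58313, 240535, 992179, 4092625, 16881609.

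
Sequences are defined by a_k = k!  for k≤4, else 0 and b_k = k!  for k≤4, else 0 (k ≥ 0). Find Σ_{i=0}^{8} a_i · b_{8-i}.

576

The convolution is the x^8 coefficient of A(x)B(x).
Σ = 1·0 + 1·0 + 2·0 + 6·0 + 24·24 + 0·6 + 0·2 + 0·1 + 0·1 = 576.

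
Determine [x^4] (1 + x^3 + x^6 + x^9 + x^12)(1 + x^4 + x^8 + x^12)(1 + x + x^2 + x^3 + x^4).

3

(1 + x^3 + x^6 + x^9 + x^12) has coefficients 1,0,0,1,0 for degrees 0…4.
(1 + x^4 + x^8 + x^12) has coefficients 1,0,0,0,1 for degrees 0…4.
Finally multiplying by (1 + x + x^2 + x^3 + x^4), the product of all factors after the first has coefficients 1,1,1,1,2 for degrees 0…4.
[x^4] = 1·2 + 1·1 = 3.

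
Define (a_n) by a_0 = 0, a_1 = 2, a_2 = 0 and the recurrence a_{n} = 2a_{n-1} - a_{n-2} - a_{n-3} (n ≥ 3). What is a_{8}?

6

The ordinary generating function has denominator 1 - 2z + z^2 + z^3.
Iterating the recurrence: a_0,…,a_{8} = 0, 2, 0, -2, -6, -10, -12, -8, 6.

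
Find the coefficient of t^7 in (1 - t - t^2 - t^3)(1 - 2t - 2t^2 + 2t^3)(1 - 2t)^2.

8

(1 - t - t^2 - t^3) has coefficients 1,-1,-1,-1 for degrees 0…3.
(1 - 2t - 2t^2 + 2t^3) has coefficients 1,-2,-2,2,0,0,0,0 for degrees 0…7.
Finally multiplying by (1 - 2t)^2, the product of all factors after the first has coefficients 1,-6,10,2,-16,8,0,0 for degrees 0…7.
[t^7] = 1·0 − 1·0 − 1·8 − 1·(-16) = 8.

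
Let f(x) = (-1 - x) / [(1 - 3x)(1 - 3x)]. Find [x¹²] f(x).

The denominator gives the recurrence a_n = 6a_(n−1) − 9a_(n−2) for n ≥ 2; the numerator fixes a_0 = -1, a_1 = -7.
Iterating: -1, -7, -33, -135, -513, -1863, -6561, -22599, -76545, -255879, -846369, -2775303, -9034497, so a_12 = -9034497.

-9034497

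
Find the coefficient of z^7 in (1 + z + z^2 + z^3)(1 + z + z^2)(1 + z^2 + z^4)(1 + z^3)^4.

(1 + z + z^2 + z^3) has coefficients 1,1,1,1 for degrees 0…3.
(1 + z + z^2) has coefficients 1,1,1,0,0,0,0,0 for degrees 0…7.
Multiplying by (1 + z^2 + z^4) gives running coefficients 1,1,2,1,2,1,1,0 for degrees 0…7.
Finally multiplying by (1 + z^3)^4, the product of all factors after the first has coefficients 1,1,2,5,6,9,11,14 for degrees 0…7.
[z^7] = 1·14 + 1·11 + 1·9 + 1·6 = 40.

40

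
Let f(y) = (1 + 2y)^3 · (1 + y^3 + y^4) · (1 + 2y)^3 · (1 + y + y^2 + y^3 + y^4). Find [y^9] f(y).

(1 + 2y)^3 has coefficients 1,6,12,8 for degrees 0…3.
(1 + y^3 + y^4) has coefficients 1,0,0,1,1,0,0,0,0,0 for degrees 0…9.
Multiplying by (1 + 2y)^3 gives running coefficients 1,6,12,9,7,18,20,8,0,0 for degrees 0…9.
Finally multiplying by (1 + y + y^2 + y^3 + y^4), the product of all factors after the first has coefficients 1,7,19,28,35,52,66,62,53,46 for degrees 0…9.
[y^9] = 1·46 + 6·53 + 12·62 + 8·66 = 1636.

1636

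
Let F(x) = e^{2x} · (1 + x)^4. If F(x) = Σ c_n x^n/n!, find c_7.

30144

The EGF product rule gives c_7 = Σ_{k_1+k_2=7} C(7; k_1,k_2) · ∏ g_i(k_i), where e^{2x} gives (2)^k; (1+x)^4 gives the falling factorial (4)_k.
g_1(k) for k = 0…7: 1, 2, 4, 8, 16, 32, 64, 128.
g_2(k) for k = 0…7: 1, 4, 12, 24, 24, 0, 0, 0.
c_7 = Σ_k C(7,k)·g_1(k)·g_2(7−k) = 35·8·24 + 35·16·24 + 21·32·12 + 7·64·4 + 1·128·1 = 6720 + 13440 + 8064 + 1792 + 128 = 30144.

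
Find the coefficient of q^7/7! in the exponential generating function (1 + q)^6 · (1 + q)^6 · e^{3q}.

51630939

The EGF product rule gives c_7 = Σ_{k_1+k_2+k_3=7} C(7; k_1,k_2,k_3) · ∏ g_i(k_i), where (1+q)^6 gives the falling factorial (6)_k; (1+q)^6 gives the falling factorial (6)_k; e^{3q} gives (3)^k.
g_1(k) for k = 0…7: 1, 6, 30, 120, 360, 720, 720, 0.
g_2(k) for k = 0…7: 1, 6, 30, 120, 360, 720, 720, 0.
g_3(k) for k = 0…7: 1, 3, 9, 27, 81, 243, 729, 2187.
First combine the last two factors: h(k) = Σ_j C(k,j)·g_2(j)·g_3(k−j) for k = 0…7: 1, 9, 75, 579, 4149, 27693, 173007, 1017495.
c_7 = Σ_k C(7,k)·g_1(k)·h(7−k) = 1·1·1017495 + 7·6·173007 + 21·30·27693 + 35·120·4149 + 35·360·579 + 21·720·75 + 7·720·9 = 1017495 + 7266294 + 17446590 + 17425800 + 7295400 + 1134000 + 45360 = 51630939.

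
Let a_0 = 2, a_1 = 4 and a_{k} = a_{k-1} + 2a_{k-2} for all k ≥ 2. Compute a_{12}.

The ordinary generating function has denominator 1 - z - 2z^2.
Iterating the recurrence: a_0,…,a_{12} = 2, 4, 8, 16, 32, 64, 128, 256, 512, 1024, 2048, 4096, 8192.

8192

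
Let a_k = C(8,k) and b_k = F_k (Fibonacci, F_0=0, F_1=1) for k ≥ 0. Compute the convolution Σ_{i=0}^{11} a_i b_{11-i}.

The convolution is the x^11 coefficient of A(x)B(x).
Σ = 1·89 + 8·55 + 28·34 + 56·21 + 70·13 + 56·8 + 28·5 + 8·3 + 1·2 + 0·1 + 0·1 + 0·0 = 4181.

4181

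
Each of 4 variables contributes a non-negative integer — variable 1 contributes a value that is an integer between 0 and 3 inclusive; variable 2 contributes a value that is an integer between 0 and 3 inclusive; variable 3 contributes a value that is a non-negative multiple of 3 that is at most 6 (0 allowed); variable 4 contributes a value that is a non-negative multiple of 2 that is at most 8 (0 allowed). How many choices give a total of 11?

22

The generating function for the choices is (1 + t + t² + t³)·(1 + t + t² + t³)·(1 + t³ + t⁶)·(1 + t² + t⁴ + t⁶ + t⁸); the count is [t¹¹].
(1 + t + t² + t³) has coefficients 1,1,1,1 for degrees 0…3.
(1 + t + t² + t³) has coefficients 1,1,1,1,0,0,0,0,0,0,0,0 for degrees 0…11.
Multiplying by (1 + t³ + t⁶) gives running coefficients 1,1,1,2,1,1,2,1,1,1,0,0 for degrees 0…11.
Finally multiplying by (1 + t² + t⁴ + t⁶ + t⁸), the product of all factors after the first has coefficients 1,1,2,3,3,4,5,5,6,6,5,5 for degrees 0…11.
[t¹¹] = 1·5 + 1·5 + 1·6 + 1·6 = 22.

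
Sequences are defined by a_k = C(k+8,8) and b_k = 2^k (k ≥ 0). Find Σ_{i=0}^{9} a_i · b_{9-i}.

155382

This is [x^9] in the product of the two ordinary generating functions.
Σ = 1·512 + 9·256 + 45·128 + 165·64 + 495·32 + 1287·16 + 3003·8 + 6435·4 + 12870·2 + 24310·1 = 155382.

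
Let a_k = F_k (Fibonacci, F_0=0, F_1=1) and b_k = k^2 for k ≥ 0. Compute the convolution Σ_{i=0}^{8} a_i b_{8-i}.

Write out a_i and b_{8-i} for i = 0,…,8 and sum the products.
Σ = 0·64 + 1·49 + 1·36 + 2·25 + 3·16 + 5·9 + 8·4 + 13·1 + 21·0 = 273.

273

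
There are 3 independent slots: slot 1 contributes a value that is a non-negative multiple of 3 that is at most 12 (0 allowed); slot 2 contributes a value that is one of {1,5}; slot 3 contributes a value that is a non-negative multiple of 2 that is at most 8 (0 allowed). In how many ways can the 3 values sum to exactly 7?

The generating function for the choices is (1 + t^3 + t^6 + t^9 + t^12)·(t + t^5)·(1 + t^2 + t^4 + t^6 + t^8); the count is [t^7].
(1 + t^3 + t^6 + t^9 + t^12) has coefficients 1,0,0,1,0,0,1,0 for degrees 0…7.
(t + t^5) has coefficients 0,1,0,0,0,1,0,0 for degrees 0…7.
Finally multiplying by (1 + t^2 + t^4 + t^6 + t^8), the product of all factors after the first has coefficients 0,1,0,1,0,2,0,2 for degrees 0…7.
[t^7] = 1·2 + 1·0 + 1·1 = 3.

3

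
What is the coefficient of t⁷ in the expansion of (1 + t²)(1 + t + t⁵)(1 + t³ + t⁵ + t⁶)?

(1 + t²) has coefficients 1,0,1 for degrees 0…2.
(1 + t + t⁵) has coefficients 1,1,0,0,0,1,0,0 for degrees 0…7.
Finally multiplying by (1 + t³ + t⁵ + t⁶), the product of all factors after the first has coefficients 1,1,0,1,1,2,2,1 for degrees 0…7.
[t⁷] = 1·1 + 1·2 = 3.

3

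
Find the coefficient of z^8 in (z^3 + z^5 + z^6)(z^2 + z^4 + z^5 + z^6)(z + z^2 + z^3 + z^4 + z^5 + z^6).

3

(z^3 + z^5 + z^6) has coefficients 0,0,0,1,0,1,1 for degrees 0…6.
(z^2 + z^4 + z^5 + z^6) has coefficients 0,0,1,0,1,1,1,0,0 for degrees 0…8.
Finally multiplying by (z + z^2 + z^3 + z^4 + z^5 + z^6), the product of all factors after the first has coefficients 0,0,0,1,1,2,3,4,4 for degrees 0…8.
[z^8] = 1·2 + 1·1 + 1·0 = 3.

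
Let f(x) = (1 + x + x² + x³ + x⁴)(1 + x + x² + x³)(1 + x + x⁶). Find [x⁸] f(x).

4

(1 + x + x² + x³ + x⁴) has coefficients 1,1,1,1,1 for degrees 0…4.
(1 + x + x² + x³) has coefficients 1,1,1,1,0,0,0,0,0 for degrees 0…8.
Finally multiplying by (1 + x + x⁶), the product of all factors after the first has coefficients 1,2,2,2,1,0,1,1,1 for degrees 0…8.
[x⁸] = 1·1 + 1·1 + 1·1 + 1·0 + 1·1 = 4.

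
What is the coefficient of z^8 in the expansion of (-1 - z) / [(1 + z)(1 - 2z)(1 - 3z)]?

-19171

Partial fractions give a closed form: a_n = (2)·2^n + (-3)·3^n.
At n = 8: a_8 = -19171.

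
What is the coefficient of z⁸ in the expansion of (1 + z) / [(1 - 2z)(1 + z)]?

256

The denominator gives the recurrence a_n = a_(n−1) + 2a_(n−2) for n ≥ 2; the numerator fixes a_0 = 1, a_1 = 2.
Iterating: 1, 2, 4, 8, 16, 32, 64, 128, 256, so a_8 = 256.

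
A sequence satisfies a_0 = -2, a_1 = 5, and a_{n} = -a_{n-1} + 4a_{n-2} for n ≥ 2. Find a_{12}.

The ordinary generating function has denominator 1 + t - 4t^2.
Iterating the recurrence: a_0,…,a_{12} = -2, 5, -13, 33, -85, 217, -557, 1425, -3653, 9353, -23965, 61377, -157237.

-157237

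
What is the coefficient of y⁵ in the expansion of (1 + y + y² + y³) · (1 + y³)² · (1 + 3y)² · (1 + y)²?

117

(1 + y + y² + y³) has coefficients 1,1,1,1 for degrees 0…3.
(1 + y³)² has coefficients 1,0,0,2,0,0 for degrees 0…5.
Multiplying by (1 + 3y)² gives running coefficients 1,6,9,2,12,18 for degrees 0…5.
Finally multiplying by (1 + y)², the product of all factors after the first has coefficients 1,8,22,26,25,44 for degrees 0…5.
[y⁵] = 1·44 + 1·25 + 1·26 + 1·22 = 117.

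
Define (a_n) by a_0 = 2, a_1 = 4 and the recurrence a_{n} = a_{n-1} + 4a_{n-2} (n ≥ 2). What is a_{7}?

1244

The ordinary generating function has denominator 1 - y - 4y^2.
Iterating the recurrence: a_0,…,a_{7} = 2, 4, 12, 28, 76, 188, 492, 1244.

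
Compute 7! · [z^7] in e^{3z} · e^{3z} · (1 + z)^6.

The EGF product rule gives c_7 = Σ_{k_1+k_2+k_3=7} C(7; k_1,k_2,k_3) · ∏ g_i(k_i), where e^{3z} gives (3)^k; e^{3z} gives (3)^k; (1+z)^6 gives the falling factorial (6)_k.
g_1(k) for k = 0…7: 1, 3, 9, 27, 81, 243, 729, 2187.
g_2(k) for k = 0…7: 1, 3, 9, 27, 81, 243, 729, 2187.
g_3(k) for k = 0…7: 1, 6, 30, 120, 360, 720, 720, 0.
First combine the last two factors: h(k) = Σ_j C(k,j)·g_2(j)·g_3(k−j) for k = 0…7: 1, 9, 75, 579, 4149, 27693, 173007, 1017495.
c_7 = Σ_k C(7,k)·g_1(k)·h(7−k) = 1·1·1017495 + 7·3·173007 + 21·9·27693 + 35·27·4149 + 35·81·579 + 21·243·75 + 7·729·9 + 1·2187·1 = 1017495 + 3633147 + 5233977 + 3920805 + 1641465 + 382725 + 45927 + 2187 = 15877728.

15877728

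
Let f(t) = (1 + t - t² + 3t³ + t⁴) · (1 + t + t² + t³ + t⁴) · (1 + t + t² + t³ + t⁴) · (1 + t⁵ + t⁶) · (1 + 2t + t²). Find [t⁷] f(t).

86

(1 + t - t² + 3t³ + t⁴) has coefficients 1,1,-1,3,1 for degrees 0…4.
(1 + t + t² + t³ + t⁴) has coefficients 1,1,1,1,1,0,0,0 for degrees 0…7.
Multiplying by (1 + t + t² + t³ + t⁴) gives running coefficients 1,2,3,4,5,4,3,2 for degrees 0…7.
Multiplying by (1 + t⁵ + t⁶) gives running coefficients 1,2,3,4,5,5,6,7 for degrees 0…7.
Finally multiplying by (1 + 2t + t²), the product of all factors after the first has coefficients 1,4,8,12,16,19,21,24 for degrees 0…7.
[t⁷] = 1·24 + 1·21 − 1·19 + 3·16 + 1·12 = 86.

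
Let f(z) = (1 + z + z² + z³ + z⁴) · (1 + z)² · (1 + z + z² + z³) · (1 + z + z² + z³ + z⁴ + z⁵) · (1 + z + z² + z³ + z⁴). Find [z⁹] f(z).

(1 + z + z² + z³ + z⁴) has coefficients 1,1,1,1,1 for degrees 0…4.
(1 + z)² has coefficients 1,2,1,0,0,0,0,0,0,0 for degrees 0…9.
Multiplying by (1 + z + z² + z³) gives running coefficients 1,3,4,4,3,1,0,0,0,0 for degrees 0…9.
Multiplying by (1 + z + z² + z³ + z⁴ + z⁵) gives running coefficients 1,4,8,12,15,16,15,12,8,4 for degrees 0…9.
Finally multiplying by (1 + z + z² + z³ + z⁴), the product of all factors after the first has coefficients 1,5,13,25,40,55,66,70,66,55 for degrees 0…9.
[z⁹] = 1·55 + 1·66 + 1·70 + 1·66 + 1·55 = 312.

312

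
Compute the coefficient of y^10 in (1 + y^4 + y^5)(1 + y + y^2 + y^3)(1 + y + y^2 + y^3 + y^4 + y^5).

(1 + y^4 + y^5) has coefficients 1,0,0,0,1,1 for degrees 0…5.
(1 + y + y^2 + y^3) has coefficients 1,1,1,1,0,0,0,0,0,0,0 for degrees 0…10.
Finally multiplying by (1 + y + y^2 + y^3 + y^4 + y^5), the product of all factors after the first has coefficients 1,2,3,4,4,4,3,2,1,0,0 for degrees 0…10.
[y^10] = 1·0 + 1·3 + 1·4 = 7.

7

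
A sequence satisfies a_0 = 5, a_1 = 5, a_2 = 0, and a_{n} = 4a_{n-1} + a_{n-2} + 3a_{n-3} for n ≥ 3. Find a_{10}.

The ordinary generating function has denominator 1 - 4t - t^2 - 3t^3.
Iterating the recurrence: a_0,…,a_{10} = 5, 5, 0, 20, 95, 400, 1755, 7705, 33775, 148070, 649170.

649170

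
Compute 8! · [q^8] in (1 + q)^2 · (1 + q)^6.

The EGF product rule gives c_8 = Σ_{k_1+k_2=8} C(8; k_1,k_2) · ∏ g_i(k_i), where (1+q)^2 gives the falling factorial (2)_k; (1+q)^6 gives the falling factorial (6)_k.
g_1(k) for k = 0…8: 1, 2, 2, 0, 0, 0, 0, 0, 0.
g_2(k) for k = 0…8: 1, 6, 30, 120, 360, 720, 720, 0, 0.
c_8 = Σ_k C(8,k)·g_1(k)·g_2(8−k) = 28·2·720 = 40320.

40320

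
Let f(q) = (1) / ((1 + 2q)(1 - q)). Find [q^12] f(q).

2731

Partial fractions give a closed form: a_n = (2/3)·(-2)^n + (1/3)·1^n.
At n = 12: a_12 = 2731.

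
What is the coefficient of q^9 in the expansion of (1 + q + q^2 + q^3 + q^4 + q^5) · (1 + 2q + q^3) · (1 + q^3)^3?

22

(1 + q + q^2 + q^3 + q^4 + q^5) has coefficients 1,1,1,1,1,1 for degrees 0…5.
(1 + 2q + q^3) has coefficients 1,2,0,1,0,0,0,0,0,0 for degrees 0…9.
Finally multiplying by (1 + q^3)^3, the product of all factors after the first has coefficients 1,2,0,4,6,0,6,6,0,4 for degrees 0…9.
[q^9] = 1·4 + 1·0 + 1·6 + 1·6 + 1·0 + 1·6 = 22.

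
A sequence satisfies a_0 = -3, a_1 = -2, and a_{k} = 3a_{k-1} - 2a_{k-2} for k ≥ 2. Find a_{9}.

508

The ordinary generating function has denominator 1 - 3q + 2q^2.
Iterating the recurrence: a_0,…,a_{9} = -3, -2, 0, 4, 12, 28, 60, 124, 252, 508.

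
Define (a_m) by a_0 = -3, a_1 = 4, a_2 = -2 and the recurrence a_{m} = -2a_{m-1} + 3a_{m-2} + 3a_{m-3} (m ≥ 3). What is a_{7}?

The ordinary generating function has denominator 1 + 2q - 3q^2 - 3q^3.
Iterating the recurrence: a_0,…,a_{7} = -3, 4, -2, 7, -8, 31, -65, 199.

199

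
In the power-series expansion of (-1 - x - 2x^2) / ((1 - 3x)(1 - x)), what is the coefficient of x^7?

The denominator gives the recurrence a_n = 4a_(n−1) − 3a_(n−2) for n ≥ 3; the numerator fixes a_0 = -1, a_1 = -5, a_2 = -19.
Iterating: -1, -5, -19, -61, -187, -565, -1699, -5101, so a_7 = -5101.

-5101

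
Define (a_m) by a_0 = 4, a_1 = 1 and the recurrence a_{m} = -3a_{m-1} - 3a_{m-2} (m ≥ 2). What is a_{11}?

The ordinary generating function has denominator 1 + 3t + 3t^2.
Iterating the recurrence: a_0,…,a_{11} = 4, 1, -15, 42, -81, 117, -108, -27, 405, -1134, 2187, -3159.

-3159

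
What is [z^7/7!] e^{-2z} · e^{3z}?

1

The EGF product rule gives c_7 = Σ_{k_1+k_2=7} C(7; k_1,k_2) · ∏ g_i(k_i), where e^{-2z} gives (-2)^k; e^{3z} gives (3)^k.
g_1(k) for k = 0…7: 1, -2, 4, -8, 16, -32, 64, -128.
g_2(k) for k = 0…7: 1, 3, 9, 27, 81, 243, 729, 2187.
c_7 = Σ_k C(7,k)·g_1(k)·g_2(7−k) = 1·1·2187 + 7·(-2)·729 + 21·4·243 + 35·(-8)·81 + 35·16·27 + 21·(-32)·9 + 7·64·3 + 1·(-128)·1 = 2187 − 10206 + 20412 − 22680 + 15120 − 6048 + 1344 − 128 = 1.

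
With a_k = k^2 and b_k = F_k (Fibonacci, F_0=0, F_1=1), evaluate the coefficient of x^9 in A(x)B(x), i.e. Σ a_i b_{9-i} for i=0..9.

Write out a_i and b_{9-i} for i = 0,…,9 and sum the products.
Σ = 0·34 + 1·21 + 4·13 + 9·8 + 16·5 + 25·3 + 36·2 + 49·1 + 64·1 + 81·0 = 485.

485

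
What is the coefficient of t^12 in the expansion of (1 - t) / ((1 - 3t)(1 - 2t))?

Partial fractions give a closed form: a_n = (2)·3^n + (-1)·2^n.
At n = 12: a_12 = 1058786.

1058786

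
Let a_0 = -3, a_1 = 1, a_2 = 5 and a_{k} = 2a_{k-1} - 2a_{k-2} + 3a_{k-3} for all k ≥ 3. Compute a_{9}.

The ordinary generating function has denominator 1 - 2q + 2q^2 - 3q^3.
Iterating the recurrence: a_0,…,a_{9} = -3, 1, 5, -1, -9, -1, 13, 1, -27, -17.

-17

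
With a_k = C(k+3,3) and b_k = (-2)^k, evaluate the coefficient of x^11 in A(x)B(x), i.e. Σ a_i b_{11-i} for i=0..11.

-264

The convolution is the t^11 coefficient of A(t)B(t).
Σ = 1·(-2048) + 4·1024 + 10·(-512) + 20·256 + 35·(-128) + 56·64 + 84·(-32) + 120·16 + 165·(-8) + 220·4 + 286·(-2) + 364·1 = -264.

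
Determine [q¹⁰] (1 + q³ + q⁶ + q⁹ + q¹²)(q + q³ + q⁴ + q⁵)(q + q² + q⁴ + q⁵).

4

(1 + q³ + q⁶ + q⁹ + q¹²) has coefficients 1,0,0,1,0,0,1,0,0,1,0 for degrees 0…10.
(q + q³ + q⁴ + q⁵) has coefficients 0,1,0,1,1,1,0,0,0,0,0 for degrees 0…10.
Finally multiplying by (q + q² + q⁴ + q⁵), the product of all factors after the first has coefficients 0,0,1,1,1,3,3,2,2,2,1 for degrees 0…10.
[q¹⁰] = 1·1 + 1·2 + 1·1 + 1·0 = 4.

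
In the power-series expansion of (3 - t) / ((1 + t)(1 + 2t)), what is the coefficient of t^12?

Partial fractions give a closed form: a_n = (-4)·(-1)^n + (7)·(-2)^n.
At n = 12: a_12 = 28668.

28668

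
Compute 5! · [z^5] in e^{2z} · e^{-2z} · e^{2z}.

32

The EGF product rule gives c_5 = Σ_{k_1+k_2+k_3=5} C(5; k_1,k_2,k_3) · ∏ g_i(k_i), where e^{2z} gives (2)^k; e^{-2z} gives (-2)^k; e^{2z} gives (2)^k.
g_1(k) for k = 0…5: 1, 2, 4, 8, 16, 32.
g_2(k) for k = 0…5: 1, -2, 4, -8, 16, -32.
g_3(k) for k = 0…5: 1, 2, 4, 8, 16, 32.
First combine the last two factors: h(k) = Σ_j C(k,j)·g_2(j)·g_3(k−j) for k = 0…5: 1, 0, 0, 0, 0, 0.
c_5 = Σ_k C(5,k)·g_1(k)·h(5−k) = 1·32·1 = 32.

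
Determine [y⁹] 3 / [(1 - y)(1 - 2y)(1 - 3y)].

Partial fractions give a closed form: a_n = (3/2)·1^n + (-12)·2^n + (27/2)·3^n.
At n = 9: a_9 = 259578.

259578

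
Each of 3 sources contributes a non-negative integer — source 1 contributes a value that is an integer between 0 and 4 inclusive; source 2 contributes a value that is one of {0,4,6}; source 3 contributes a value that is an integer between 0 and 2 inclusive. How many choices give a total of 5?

4

The generating function for the choices is (1 + x + x^2 + x^3 + x^4)·(1 + x^4 + x^6)·(1 + x + x^2); the count is [x^5].
(1 + x + x^2 + x^3 + x^4) has coefficients 1,1,1,1,1 for degrees 0…4.
(1 + x^4 + x^6) has coefficients 1,0,0,0,1,0 for degrees 0…5.
Finally multiplying by (1 + x + x^2), the product of all factors after the first has coefficients 1,1,1,0,1,1 for degrees 0…5.
[x^5] = 1·1 + 1·1 + 1·0 + 1·1 + 1·1 = 4.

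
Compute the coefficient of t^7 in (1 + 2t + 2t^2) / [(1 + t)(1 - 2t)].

The denominator gives the recurrence a_n = a_(n−1) + 2a_(n−2) for n ≥ 3; the numerator fixes a_0 = 1, a_1 = 3, a_2 = 7.
Iterating: 1, 3, 7, 13, 27, 53, 107, 213, so a_7 = 213.

213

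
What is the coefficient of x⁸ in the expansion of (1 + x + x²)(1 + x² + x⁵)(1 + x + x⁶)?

(1 + x + x²) has coefficients 1,1,1 for degrees 0…2.
(1 + x² + x⁵) has coefficients 1,0,1,0,0,1,0,0,0 for degrees 0…8.
Finally multiplying by (1 + x + x⁶), the product of all factors after the first has coefficients 1,1,1,1,0,1,2,0,1 for degrees 0…8.
[x⁸] = 1·1 + 1·0 + 1·2 = 3.

3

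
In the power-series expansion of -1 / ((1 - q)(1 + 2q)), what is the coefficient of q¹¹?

1365

Partial fractions give a closed form: a_n = (-1/3)·1^n + (-2/3)·(-2)^n.
At n = 11: a_11 = 1365.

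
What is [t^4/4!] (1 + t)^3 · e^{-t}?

The EGF product rule gives c_4 = Σ_{k_1+k_2=4} C(4; k_1,k_2) · ∏ g_i(k_i), where (1+t)^3 gives the falling factorial (3)_k; e^{-t} gives (-1)^k.
g_1(k) for k = 0…4: 1, 3, 6, 6, 0.
g_2(k) for k = 0…4: 1, -1, 1, -1, 1.
c_4 = Σ_k C(4,k)·g_1(k)·g_2(4−k) = 1·1·1 + 4·3·(-1) + 6·6·1 + 4·6·(-1) = 1 − 12 + 36 − 24 = 1.

1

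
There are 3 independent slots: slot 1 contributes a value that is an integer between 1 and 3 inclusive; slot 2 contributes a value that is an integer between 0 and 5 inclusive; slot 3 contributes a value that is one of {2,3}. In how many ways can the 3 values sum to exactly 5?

5

The generating function for the choices is (q + q^2 + q^3)·(1 + q + q^2 + q^3 + q^4 + q^5)·(q^2 + q^3); the count is [q^5].
(q + q^2 + q^3) has coefficients 0,1,1,1 for degrees 0…3.
(1 + q + q^2 + q^3 + q^4 + q^5) has coefficients 1,1,1,1,1,1 for degrees 0…5.
Finally multiplying by (q^2 + q^3), the product of all factors after the first has coefficients 0,0,1,2,2,2 for degrees 0…5.
[q^5] = 1·2 + 1·2 + 1·1 = 5.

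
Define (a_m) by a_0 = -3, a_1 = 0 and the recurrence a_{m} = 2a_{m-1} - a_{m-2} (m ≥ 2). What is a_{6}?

The ordinary generating function has denominator 1 - 2z + z^2.
Iterating the recurrence: a_0,…,a_{6} = -3, 0, 3, 6, 9, 12, 15.

15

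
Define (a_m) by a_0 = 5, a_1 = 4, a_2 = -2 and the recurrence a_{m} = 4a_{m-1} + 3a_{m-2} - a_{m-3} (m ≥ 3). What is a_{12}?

The ordinary generating function has denominator 1 - 4x - 3x^2 + x^3.
Iterating the recurrence: a_0,…,a_{12} = 5, 4, -2, -1, -14, -57, -269, -1233, -5682, -26158, -120445, -554572, -2553465.

-2553465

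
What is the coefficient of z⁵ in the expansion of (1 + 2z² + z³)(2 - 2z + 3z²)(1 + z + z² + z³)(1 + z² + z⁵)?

(1 + 2z² + z³) has coefficients 1,0,2,1 for degrees 0…3.
(2 - 2z + 3z²) has coefficients 2,-2,3,0,0,0 for degrees 0…5.
Multiplying by (1 + z + z² + z³) gives running coefficients 2,0,3,3,1,3 for degrees 0…5.
Finally multiplying by (1 + z² + z⁵), the product of all factors after the first has coefficients 2,0,5,3,4,8 for degrees 0…5.
[z⁵] = 1·8 + 2·3 + 1·5 = 19.

19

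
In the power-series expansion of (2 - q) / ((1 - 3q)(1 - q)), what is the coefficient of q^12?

Partial fractions give a closed form: a_n = (5/2)·3^n + (-1/2)·1^n.
At n = 12: a_12 = 1328602.

1328602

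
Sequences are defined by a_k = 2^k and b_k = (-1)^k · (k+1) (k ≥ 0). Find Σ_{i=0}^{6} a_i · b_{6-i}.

31

Write out a_i and b_{6-i} for i = 0,…,6 and sum the products.
Σ = 1·7 + 2·(-6) + 4·5 + 8·(-4) + 16·3 + 32·(-2) + 64·1 = 31.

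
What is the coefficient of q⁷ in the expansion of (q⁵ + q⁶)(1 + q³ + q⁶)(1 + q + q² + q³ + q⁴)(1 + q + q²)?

(q⁵ + q⁶) has coefficients 0,0,0,0,0,1,1 for degrees 0…6.
(1 + q³ + q⁶) has coefficients 1,0,0,1,0,0,1,0 for degrees 0…7.
Multiplying by (1 + q + q² + q³ + q⁴) gives running coefficients 1,1,1,2,2,1,2,2 for degrees 0…7.
Finally multiplying by (1 + q + q²), the product of all factors after the first has coefficients 1,2,3,4,5,5,5,5 for degrees 0…7.
[q⁷] = 1·3 + 1·2 = 5.

5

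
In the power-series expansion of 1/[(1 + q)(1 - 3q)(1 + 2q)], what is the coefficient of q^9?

8448

The denominator gives the recurrence a_n = 7a_(n−2) + 6a_(n−3) for n ≥ 3; the numerator fixes a_0 = 1, a_1 = 0, a_2 = 7.
Iterating: 1, 0, 7, 6, 49, 84, 379, 882, 3157, 8448, so a_9 = 8448.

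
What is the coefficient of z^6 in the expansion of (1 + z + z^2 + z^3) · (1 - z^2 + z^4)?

1

(1 + z + z^2 + z^3) has coefficients 1,1,1,1 for degrees 0…3.
(1 - z^2 + z^4) has coefficients 1,0,-1,0,1,0,0 for degrees 0…6.
[z^6] = 1·0 + 1·0 + 1·1 + 1·0 = 1.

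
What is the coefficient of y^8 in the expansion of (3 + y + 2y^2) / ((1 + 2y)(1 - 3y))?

14304

The denominator gives the recurrence a_n = a_(n−1) + 6a_(n−2) for n ≥ 3; the numerator fixes a_0 = 3, a_1 = 4, a_2 = 24.
Iterating: 3, 4, 24, 48, 192, 480, 1632, 4512, 14304, so a_8 = 14304.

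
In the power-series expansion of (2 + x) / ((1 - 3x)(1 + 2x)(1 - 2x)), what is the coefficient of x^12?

Partial fractions give a closed form: a_n = (21/5)·3^n + (3/10)·(-2)^n + (-5/2)·2^n.
At n = 12: a_12 = 2223041.

2223041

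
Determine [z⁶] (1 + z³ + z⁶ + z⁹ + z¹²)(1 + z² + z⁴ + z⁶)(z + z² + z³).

3

(1 + z³ + z⁶ + z⁹ + z¹²) has coefficients 1,0,0,1,0,0,1 for degrees 0…6.
(1 + z² + z⁴ + z⁶) has coefficients 1,0,1,0,1,0,1 for degrees 0…6.
Finally multiplying by (z + z² + z³), the product of all factors after the first has coefficients 0,1,1,2,1,2,1 for degrees 0…6.
[z⁶] = 1·1 + 1·2 + 1·0 = 3.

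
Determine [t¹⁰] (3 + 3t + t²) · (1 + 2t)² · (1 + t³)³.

(3 + 3t + t²) has coefficients 3,3,1 for degrees 0…2.
(1 + 2t)² has coefficients 1,4,4,0,0,0,0,0,0,0,0 for degrees 0…10.
Finally multiplying by (1 + t³)³, the product of all factors after the first has coefficients 1,4,4,3,12,12,3,12,12,1,4 for degrees 0…10.
[t¹⁰] = 3·4 + 3·1 + 1·12 = 27.

27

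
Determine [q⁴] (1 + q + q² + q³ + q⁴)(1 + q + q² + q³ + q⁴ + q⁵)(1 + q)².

16

(1 + q + q² + q³ + q⁴) has coefficients 1,1,1,1,1 for degrees 0…4.
(1 + q + q² + q³ + q⁴ + q⁵) has coefficients 1,1,1,1,1 for degrees 0…4.
Finally multiplying by (1 + q)², the product of all factors after the first has coefficients 1,3,4,4,4 for degrees 0…4.
[q⁴] = 1·4 + 1·4 + 1·4 + 1·3 + 1·1 = 16.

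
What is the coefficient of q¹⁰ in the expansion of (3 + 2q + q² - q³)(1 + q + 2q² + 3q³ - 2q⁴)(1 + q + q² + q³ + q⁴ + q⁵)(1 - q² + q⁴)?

6

(3 + 2q + q² - q³) has coefficients 3,2,1,-1 for degrees 0…3.
(1 + q + 2q² + 3q³ - 2q⁴) has coefficients 1,1,2,3,-2,0,0,0,0,0,0 for degrees 0…10.
Multiplying by (1 + q + q² + q³ + q⁴ + q⁵) gives running coefficients 1,2,4,7,5,5,4,3,1,-2,0 for degrees 0…10.
Finally multiplying by (1 - q² + q⁴), the product of all factors after the first has coefficients 1,2,3,5,2,0,3,5,2,0,3 for degrees 0…10.
[q¹⁰] = 3·3 + 2·0 + 1·2 − 1·5 = 6.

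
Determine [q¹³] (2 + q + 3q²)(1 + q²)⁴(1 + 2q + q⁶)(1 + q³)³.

(2 + q + 3q²) has coefficients 2,1,3 for degrees 0…2.
(1 + q²)⁴ has coefficients 1,0,4,0,6,0,4,0,1,0,0,0,0,0 for degrees 0…13.
Multiplying by (1 + 2q + q⁶) gives running coefficients 1,2,4,8,6,12,5,8,5,2,6,0,4,0 for degrees 0…13.
Finally multiplying by (1 + q³)³, the product of all factors after the first has coefficients 1,2,4,11,12,24,32,32,53,42,50,55,33,48 for degrees 0…13.
[q¹³] = 2·48 + 1·33 + 3·55 = 294.

294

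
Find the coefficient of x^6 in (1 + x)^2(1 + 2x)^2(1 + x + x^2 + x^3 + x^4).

(1 + x)^2 has coefficients 1,2,1 for degrees 0…2.
(1 + 2x)^2 has coefficients 1,4,4,0,0,0,0 for degrees 0…6.
Finally multiplying by (1 + x + x^2 + x^3 + x^4), the product of all factors after the first has coefficients 1,5,9,9,9,8,4 for degrees 0…6.
[x^6] = 1·4 + 2·8 + 1·9 = 29.

29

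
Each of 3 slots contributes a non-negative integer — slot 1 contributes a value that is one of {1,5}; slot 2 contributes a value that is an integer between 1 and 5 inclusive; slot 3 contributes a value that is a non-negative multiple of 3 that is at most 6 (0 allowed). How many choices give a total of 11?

The generating function for the choices is (z + z^5)·(z + z^2 + z^3 + z^4 + z^5)·(1 + z^3 + z^6); the count is [z^11].
(z + z^5) has coefficients 0,1,0,0,0,1 for degrees 0…5.
(z + z^2 + z^3 + z^4 + z^5) has coefficients 0,1,1,1,1,1,0,0,0,0,0,0 for degrees 0…11.
Finally multiplying by (1 + z^3 + z^6), the product of all factors after the first has coefficients 0,1,1,1,2,2,1,2,2,1,1,1 for degrees 0…11.
[z^11] = 1·1 + 1·1 = 2.

2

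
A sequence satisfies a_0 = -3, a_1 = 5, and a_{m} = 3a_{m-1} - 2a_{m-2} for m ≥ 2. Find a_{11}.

The ordinary generating function has denominator 1 - 3z + 2z^2.
Iterating the recurrence: a_0,…,a_{11} = -3, 5, 21, 53, 117, 245, 501, 1013, 2037, 4085, 8181, 16373.

16373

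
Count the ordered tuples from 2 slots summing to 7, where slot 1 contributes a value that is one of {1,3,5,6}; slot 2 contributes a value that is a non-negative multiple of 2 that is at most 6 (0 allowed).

3

The generating function for the choices is (q + q^3 + q^5 + q^6)·(1 + q^2 + q^4 + q^6); the count is [q^7].
(q + q^3 + q^5 + q^6) has coefficients 0,1,0,1,0,1,1 for degrees 0…6.
(1 + q^2 + q^4 + q^6) has coefficients 1,0,1,0,1,0,1,0 for degrees 0…7.
[q^7] = 1·1 + 1·1 + 1·1 + 1·0 = 3.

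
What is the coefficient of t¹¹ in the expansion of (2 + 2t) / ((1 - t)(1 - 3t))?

708586

Partial fractions give a closed form: a_n = (-2)·1^n + (4)·3^n.
At n = 11: a_11 = 708586.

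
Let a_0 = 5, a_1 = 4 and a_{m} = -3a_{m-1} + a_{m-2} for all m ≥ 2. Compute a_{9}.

32245

The ordinary generating function has denominator 1 + 3t - t^2.
Iterating the recurrence: a_0,…,a_{9} = 5, 4, -7, 25, -82, 271, -895, 2956, -9763, 32245.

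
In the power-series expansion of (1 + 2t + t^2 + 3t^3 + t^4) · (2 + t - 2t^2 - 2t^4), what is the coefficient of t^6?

(1 + 2t + t^2 + 3t^3 + t^4) has coefficients 1,2,1,3,1 for degrees 0…4.
(2 + t - 2t^2 - 2t^4) has coefficients 2,1,-2,0,-2,0,0 for degrees 0…6.
[t^6] = 1·0 + 2·0 + 1·(-2) + 3·0 + 1·(-2) = -4.

-4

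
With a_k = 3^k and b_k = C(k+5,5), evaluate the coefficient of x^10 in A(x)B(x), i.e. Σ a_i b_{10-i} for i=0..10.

669888

The convolution is the t^10 coefficient of A(t)B(t).
Σ = 1·3003 + 3·2002 + 9·1287 + 27·792 + 81·462 + 243·252 + 729·126 + 2187·56 + 6561·21 + 19683·6 + 59049·1 = 669888.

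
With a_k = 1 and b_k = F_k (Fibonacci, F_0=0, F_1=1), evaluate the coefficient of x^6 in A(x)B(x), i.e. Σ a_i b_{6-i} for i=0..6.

The convolution is the x^6 coefficient of A(x)B(x).
Σ = 1·8 + 1·5 + 1·3 + 1·2 + 1·1 + 1·1 + 1·0 = 20.

20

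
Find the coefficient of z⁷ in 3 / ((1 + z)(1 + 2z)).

-765

The denominator gives the recurrence a_n = −3a_(n−1) − 2a_(n−2) for n ≥ 2; the numerator fixes a_0 = 3, a_1 = -9.
Iterating: 3, -9, 21, -45, 93, -189, 381, -765, so a_7 = -765.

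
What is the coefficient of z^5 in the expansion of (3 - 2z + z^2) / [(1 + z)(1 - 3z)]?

444

The denominator gives the recurrence a_n = 2a_(n−1) + 3a_(n−2) for n ≥ 3; the numerator fixes a_0 = 3, a_1 = 4, a_2 = 18.
Iterating: 3, 4, 18, 48, 150, 444, so a_5 = 444.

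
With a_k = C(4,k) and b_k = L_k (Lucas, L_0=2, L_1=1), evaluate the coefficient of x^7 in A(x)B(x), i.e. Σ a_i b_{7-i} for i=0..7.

Write out a_i and b_{7-i} for i = 0,…,7 and sum the products.
Σ = 1·29 + 4·18 + 6·11 + 4·7 + 1·4 + 0·3 + 0·1 + 0·2 = 199.

199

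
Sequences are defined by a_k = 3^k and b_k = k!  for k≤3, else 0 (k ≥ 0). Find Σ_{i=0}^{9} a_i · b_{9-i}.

34992

Write out a_i and b_{9-i} for i = 0,…,9 and sum the products.
Σ = 1·0 + 3·0 + 9·0 + 27·0 + 81·0 + 243·0 + 729·6 + 2187·2 + 6561·1 + 19683·1 = 34992.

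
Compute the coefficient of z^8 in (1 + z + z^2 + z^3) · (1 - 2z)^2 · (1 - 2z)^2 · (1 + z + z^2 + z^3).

8

(1 + z + z^2 + z^3) has coefficients 1,1,1,1 for degrees 0…3.
(1 - 2z)^2 has coefficients 1,-4,4,0,0,0,0,0,0 for degrees 0…8.
Multiplying by (1 - 2z)^2 gives running coefficients 1,-8,24,-32,16,0,0,0,0 for degrees 0…8.
Finally multiplying by (1 + z + z^2 + z^3), the product of all factors after the first has coefficients 1,-7,17,-15,0,8,-16,16,0 for degrees 0…8.
[z^8] = 1·0 + 1·16 + 1·(-16) + 1·8 = 8.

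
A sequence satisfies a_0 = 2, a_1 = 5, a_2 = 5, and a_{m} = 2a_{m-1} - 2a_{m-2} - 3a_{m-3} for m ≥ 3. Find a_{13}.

The ordinary generating function has denominator 1 - 2y + 2y^2 + 3y^3.
Iterating the recurrence: a_0,…,a_{13} = 2, 5, 5, -6, -37, -77, -62, 141, 637, 1178, 659, -2949, -10750, -17579.

-17579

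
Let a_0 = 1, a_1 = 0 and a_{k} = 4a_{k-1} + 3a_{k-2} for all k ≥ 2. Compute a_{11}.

2655228

The ordinary generating function has denominator 1 - 4q - 3q^2.
Iterating the recurrence: a_0,…,a_{11} = 1, 0, 3, 12, 57, 264, 1227, 5700, 26481, 123024, 571539, 2655228.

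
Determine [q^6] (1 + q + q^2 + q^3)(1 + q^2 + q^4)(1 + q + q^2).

5

(1 + q + q^2 + q^3) has coefficients 1,1,1,1 for degrees 0…3.
(1 + q^2 + q^4) has coefficients 1,0,1,0,1,0,0 for degrees 0…6.
Finally multiplying by (1 + q + q^2), the product of all factors after the first has coefficients 1,1,2,1,2,1,1 for degrees 0…6.
[q^6] = 1·1 + 1·1 + 1·2 + 1·1 = 5.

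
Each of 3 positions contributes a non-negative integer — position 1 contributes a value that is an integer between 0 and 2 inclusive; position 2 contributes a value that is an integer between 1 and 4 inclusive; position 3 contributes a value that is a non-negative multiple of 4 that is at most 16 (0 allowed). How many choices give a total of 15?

The generating function for the choices is (1 + t + t^2)·(t + t^2 + t^3 + t^4)·(1 + t^4 + t^8 + t^12 + t^16); the count is [t^15].
(1 + t + t^2) has coefficients 1,1,1 for degrees 0…2.
(t + t^2 + t^3 + t^4) has coefficients 0,1,1,1,1,0,0,0,0,0,0,0,0,0,0,0 for degrees 0…15.
Finally multiplying by (1 + t^4 + t^8 + t^12 + t^16), the product of all factors after the first has coefficients 0,1,1,1,1,1,1,1,1,1,1,1,1,1,1,1 for degrees 0…15.
[t^15] = 1·1 + 1·1 + 1·1 = 3.

3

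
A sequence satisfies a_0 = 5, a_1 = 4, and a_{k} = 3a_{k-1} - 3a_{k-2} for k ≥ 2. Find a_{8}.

81

The ordinary generating function has denominator 1 - 3y + 3y^2.
Iterating the recurrence: a_0,…,a_{8} = 5, 4, -3, -21, -54, -99, -135, -108, 81.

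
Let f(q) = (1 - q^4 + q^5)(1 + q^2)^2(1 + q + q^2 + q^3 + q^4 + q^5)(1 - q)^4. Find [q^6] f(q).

-6

(1 - q^4 + q^5) has coefficients 1,0,0,0,-1,1 for degrees 0…5.
(1 + q^2)^2 has coefficients 1,0,2,0,1,0,0 for degrees 0…6.
Multiplying by (1 + q + q^2 + q^3 + q^4 + q^5) gives running coefficients 1,1,3,3,4,4,3 for degrees 0…6.
Finally multiplying by (1 - q)^4, the product of all factors after the first has coefficients 1,-3,5,-7,7,-5,2 for degrees 0…6.
[q^6] = 1·2 − 1·5 + 1·(-3) = -6.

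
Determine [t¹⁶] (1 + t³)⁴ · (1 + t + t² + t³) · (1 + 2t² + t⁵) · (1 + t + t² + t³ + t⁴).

(1 + t³)⁴ has coefficients 1,0,0,4,0,0,6,0,0,4,0,0,1 for degrees 0…12.
(1 + t + t² + t³) has coefficients 1,1,1,1,0,0,0,0,0,0,0,0,0,0,0,0,0 for degrees 0…16.
Multiplying by (1 + 2t² + t⁵) gives running coefficients 1,1,3,3,2,3,1,1,1,0,0,0,0,0,0,0,0 for degrees 0…16.
Finally multiplying by (1 + t + t² + t³ + t⁴), the product of all factors after the first has coefficients 1,2,5,8,10,12,12,10,8,6,3,2,1,0,0,0,0 for degrees 0…16.
[t¹⁶] = 1·0 + 4·0 + 6·3 + 4·10 + 1·10 = 68.

68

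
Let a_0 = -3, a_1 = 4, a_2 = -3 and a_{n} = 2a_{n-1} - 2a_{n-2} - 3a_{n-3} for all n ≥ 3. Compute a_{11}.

The ordinary generating function has denominator 1 - 2q + 2q^2 + 3q^3.
Iterating the recurrence: a_0,…,a_{11} = -3, 4, -3, -5, -16, -13, 21, 116, 229, 163, -480, -1973.

-1973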